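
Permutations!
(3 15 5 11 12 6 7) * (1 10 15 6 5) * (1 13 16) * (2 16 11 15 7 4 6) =(1 10 7 3 2 16)(4 6)(5 15 13 11 12) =[0, 10, 16, 2, 6, 15, 4, 3, 8, 9, 7, 12, 5, 11, 14, 13, 1]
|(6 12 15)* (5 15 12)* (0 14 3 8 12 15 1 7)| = 10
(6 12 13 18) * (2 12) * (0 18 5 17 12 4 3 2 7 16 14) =(0 18 6 7 16 14)(2 4 3)(5 17 12 13) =[18, 1, 4, 2, 3, 17, 7, 16, 8, 9, 10, 11, 13, 5, 0, 15, 14, 12, 6]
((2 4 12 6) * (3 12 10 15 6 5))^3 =((2 4 10 15 6)(3 12 5))^3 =(2 15 4 6 10)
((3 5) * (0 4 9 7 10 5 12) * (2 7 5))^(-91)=((0 4 9 5 3 12)(2 7 10))^(-91)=(0 12 3 5 9 4)(2 10 7)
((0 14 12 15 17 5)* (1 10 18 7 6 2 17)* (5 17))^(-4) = ((0 14 12 15 1 10 18 7 6 2 5))^(-4) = (0 7 15 5 18 12 2 10 14 6 1)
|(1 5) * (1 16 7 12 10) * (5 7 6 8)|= |(1 7 12 10)(5 16 6 8)|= 4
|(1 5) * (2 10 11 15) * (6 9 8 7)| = |(1 5)(2 10 11 15)(6 9 8 7)| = 4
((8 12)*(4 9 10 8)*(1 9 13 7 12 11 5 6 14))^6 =((1 9 10 8 11 5 6 14)(4 13 7 12))^6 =(1 6 11 10)(4 7)(5 8 9 14)(12 13)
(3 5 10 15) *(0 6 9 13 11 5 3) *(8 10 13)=(0 6 9 8 10 15)(5 13 11)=[6, 1, 2, 3, 4, 13, 9, 7, 10, 8, 15, 5, 12, 11, 14, 0]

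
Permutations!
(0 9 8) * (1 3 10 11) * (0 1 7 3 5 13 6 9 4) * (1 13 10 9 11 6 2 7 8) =(0 4)(1 5 10 6 11 8 13 2 7 3 9) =[4, 5, 7, 9, 0, 10, 11, 3, 13, 1, 6, 8, 12, 2]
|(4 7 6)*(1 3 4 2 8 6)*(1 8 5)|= |(1 3 4 7 8 6 2 5)|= 8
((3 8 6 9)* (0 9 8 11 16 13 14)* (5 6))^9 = ((0 9 3 11 16 13 14)(5 6 8))^9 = (0 3 16 14 9 11 13)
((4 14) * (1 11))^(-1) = (1 11)(4 14)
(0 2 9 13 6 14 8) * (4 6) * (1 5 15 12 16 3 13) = [2, 5, 9, 13, 6, 15, 14, 7, 0, 1, 10, 11, 16, 4, 8, 12, 3] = (0 2 9 1 5 15 12 16 3 13 4 6 14 8)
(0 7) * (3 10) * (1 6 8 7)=(0 1 6 8 7)(3 10)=[1, 6, 2, 10, 4, 5, 8, 0, 7, 9, 3]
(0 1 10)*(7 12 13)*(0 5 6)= (0 1 10 5 6)(7 12 13)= [1, 10, 2, 3, 4, 6, 0, 12, 8, 9, 5, 11, 13, 7]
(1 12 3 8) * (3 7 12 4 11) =[0, 4, 2, 8, 11, 5, 6, 12, 1, 9, 10, 3, 7] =(1 4 11 3 8)(7 12)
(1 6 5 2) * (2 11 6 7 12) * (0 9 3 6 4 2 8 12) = (0 9 3 6 5 11 4 2 1 7)(8 12) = [9, 7, 1, 6, 2, 11, 5, 0, 12, 3, 10, 4, 8]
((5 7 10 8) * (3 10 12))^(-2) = ((3 10 8 5 7 12))^(-2) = (3 7 8)(5 10 12)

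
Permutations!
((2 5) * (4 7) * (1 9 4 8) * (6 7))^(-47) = (1 9 4 6 7 8)(2 5)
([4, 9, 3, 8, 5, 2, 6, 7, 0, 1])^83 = [8, 9, 5, 2, 0, 4, 6, 7, 3, 1]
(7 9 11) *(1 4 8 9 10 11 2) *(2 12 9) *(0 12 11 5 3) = (0 12 9 11 7 10 5 3)(1 4 8 2) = [12, 4, 1, 0, 8, 3, 6, 10, 2, 11, 5, 7, 9]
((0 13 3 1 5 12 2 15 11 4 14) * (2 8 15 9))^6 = (0 8 13 15 3 11 1 4 5 14 12)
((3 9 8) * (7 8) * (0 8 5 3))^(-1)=(0 8)(3 5 7 9)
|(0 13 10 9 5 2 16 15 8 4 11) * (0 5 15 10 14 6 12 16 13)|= |(2 13 14 6 12 16 10 9 15 8 4 11 5)|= 13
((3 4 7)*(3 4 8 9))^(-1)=(3 9 8)(4 7)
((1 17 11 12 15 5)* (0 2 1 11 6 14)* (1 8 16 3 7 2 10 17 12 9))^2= (0 17 14 10 6)(1 15 11)(2 16 7 8 3)(5 9 12)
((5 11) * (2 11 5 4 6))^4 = (11)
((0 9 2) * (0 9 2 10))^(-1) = (0 10 9 2)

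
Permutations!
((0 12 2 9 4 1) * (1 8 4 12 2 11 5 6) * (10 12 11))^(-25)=((0 2 9 11 5 6 1)(4 8)(10 12))^(-25)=(0 11 1 9 6 2 5)(4 8)(10 12)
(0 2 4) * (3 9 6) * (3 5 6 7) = (0 2 4)(3 9 7)(5 6) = [2, 1, 4, 9, 0, 6, 5, 3, 8, 7]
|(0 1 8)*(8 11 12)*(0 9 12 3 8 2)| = |(0 1 11 3 8 9 12 2)| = 8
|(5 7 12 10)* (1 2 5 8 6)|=|(1 2 5 7 12 10 8 6)|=8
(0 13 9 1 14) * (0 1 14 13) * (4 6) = [0, 13, 2, 3, 6, 5, 4, 7, 8, 14, 10, 11, 12, 9, 1] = (1 13 9 14)(4 6)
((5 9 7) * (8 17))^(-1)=((5 9 7)(8 17))^(-1)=(5 7 9)(8 17)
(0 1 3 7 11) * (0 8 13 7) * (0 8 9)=(0 1 3 8 13 7 11 9)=[1, 3, 2, 8, 4, 5, 6, 11, 13, 0, 10, 9, 12, 7]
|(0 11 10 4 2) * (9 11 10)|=4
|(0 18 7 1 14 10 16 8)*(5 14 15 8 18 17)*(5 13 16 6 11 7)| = |(0 17 13 16 18 5 14 10 6 11 7 1 15 8)| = 14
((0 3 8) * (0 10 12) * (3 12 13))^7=(0 12)(3 13 10 8)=((0 12)(3 8 10 13))^7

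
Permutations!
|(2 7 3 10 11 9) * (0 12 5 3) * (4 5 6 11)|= 28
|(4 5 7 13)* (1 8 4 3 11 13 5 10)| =|(1 8 4 10)(3 11 13)(5 7)| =12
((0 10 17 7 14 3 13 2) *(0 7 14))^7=((0 10 17 14 3 13 2 7))^7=(0 7 2 13 3 14 17 10)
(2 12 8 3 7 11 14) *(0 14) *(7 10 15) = (0 14 2 12 8 3 10 15 7 11) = [14, 1, 12, 10, 4, 5, 6, 11, 3, 9, 15, 0, 8, 13, 2, 7]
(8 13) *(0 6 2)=(0 6 2)(8 13)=[6, 1, 0, 3, 4, 5, 2, 7, 13, 9, 10, 11, 12, 8]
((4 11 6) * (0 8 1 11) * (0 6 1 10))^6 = (11)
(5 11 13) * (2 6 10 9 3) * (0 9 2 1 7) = [9, 7, 6, 1, 4, 11, 10, 0, 8, 3, 2, 13, 12, 5] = (0 9 3 1 7)(2 6 10)(5 11 13)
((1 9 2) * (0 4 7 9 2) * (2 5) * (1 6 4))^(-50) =(0 7 6 5)(1 9 4 2)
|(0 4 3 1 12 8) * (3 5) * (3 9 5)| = 6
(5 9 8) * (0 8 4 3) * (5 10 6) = (0 8 10 6 5 9 4 3) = [8, 1, 2, 0, 3, 9, 5, 7, 10, 4, 6]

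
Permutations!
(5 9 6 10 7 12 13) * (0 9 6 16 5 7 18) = (0 9 16 5 6 10 18)(7 12 13) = [9, 1, 2, 3, 4, 6, 10, 12, 8, 16, 18, 11, 13, 7, 14, 15, 5, 17, 0]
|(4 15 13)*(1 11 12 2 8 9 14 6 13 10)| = |(1 11 12 2 8 9 14 6 13 4 15 10)| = 12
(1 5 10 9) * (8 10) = [0, 5, 2, 3, 4, 8, 6, 7, 10, 1, 9] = (1 5 8 10 9)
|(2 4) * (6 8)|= 2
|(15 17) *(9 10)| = 2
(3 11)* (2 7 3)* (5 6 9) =[0, 1, 7, 11, 4, 6, 9, 3, 8, 5, 10, 2] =(2 7 3 11)(5 6 9)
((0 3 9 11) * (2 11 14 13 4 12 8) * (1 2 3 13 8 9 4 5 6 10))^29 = (0 1 5 11 10 13 2 6)(3 8 14 9 12 4)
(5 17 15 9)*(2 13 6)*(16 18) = (2 13 6)(5 17 15 9)(16 18) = [0, 1, 13, 3, 4, 17, 2, 7, 8, 5, 10, 11, 12, 6, 14, 9, 18, 15, 16]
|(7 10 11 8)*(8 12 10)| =6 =|(7 8)(10 11 12)|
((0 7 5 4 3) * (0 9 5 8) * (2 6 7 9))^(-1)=((0 9 5 4 3 2 6 7 8))^(-1)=(0 8 7 6 2 3 4 5 9)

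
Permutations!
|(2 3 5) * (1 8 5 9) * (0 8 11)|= 8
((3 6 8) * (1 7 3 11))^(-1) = (1 11 8 6 3 7)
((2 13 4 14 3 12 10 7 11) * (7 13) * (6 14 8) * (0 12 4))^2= ((0 12 10 13)(2 7 11)(3 4 8 6 14))^2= (0 10)(2 11 7)(3 8 14 4 6)(12 13)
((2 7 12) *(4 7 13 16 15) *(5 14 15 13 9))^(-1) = (2 12 7 4 15 14 5 9)(13 16)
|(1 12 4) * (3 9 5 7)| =12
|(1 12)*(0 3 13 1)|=|(0 3 13 1 12)|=5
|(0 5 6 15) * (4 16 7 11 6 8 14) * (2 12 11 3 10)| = 14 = |(0 5 8 14 4 16 7 3 10 2 12 11 6 15)|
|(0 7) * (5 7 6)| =4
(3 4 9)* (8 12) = (3 4 9)(8 12) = [0, 1, 2, 4, 9, 5, 6, 7, 12, 3, 10, 11, 8]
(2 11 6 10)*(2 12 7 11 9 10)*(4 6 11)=(2 9 10 12 7 4 6)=[0, 1, 9, 3, 6, 5, 2, 4, 8, 10, 12, 11, 7]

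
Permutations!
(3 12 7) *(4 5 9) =(3 12 7)(4 5 9) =[0, 1, 2, 12, 5, 9, 6, 3, 8, 4, 10, 11, 7]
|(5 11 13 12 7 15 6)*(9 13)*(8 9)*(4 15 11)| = 12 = |(4 15 6 5)(7 11 8 9 13 12)|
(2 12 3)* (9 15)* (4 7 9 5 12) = (2 4 7 9 15 5 12 3) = [0, 1, 4, 2, 7, 12, 6, 9, 8, 15, 10, 11, 3, 13, 14, 5]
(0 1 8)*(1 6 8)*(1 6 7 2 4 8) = [7, 6, 4, 3, 8, 5, 1, 2, 0] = (0 7 2 4 8)(1 6)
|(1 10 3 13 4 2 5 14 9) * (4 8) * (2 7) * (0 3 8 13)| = 18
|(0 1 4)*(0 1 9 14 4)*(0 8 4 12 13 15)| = 6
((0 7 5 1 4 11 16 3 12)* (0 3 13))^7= (0 13 16 11 4 1 5 7)(3 12)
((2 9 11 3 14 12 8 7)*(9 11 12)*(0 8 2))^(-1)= ((0 8 7)(2 11 3 14 9 12))^(-1)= (0 7 8)(2 12 9 14 3 11)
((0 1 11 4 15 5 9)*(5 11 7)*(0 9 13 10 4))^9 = (15)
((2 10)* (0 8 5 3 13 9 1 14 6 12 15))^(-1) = (0 15 12 6 14 1 9 13 3 5 8)(2 10)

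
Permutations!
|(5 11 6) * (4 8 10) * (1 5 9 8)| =|(1 5 11 6 9 8 10 4)| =8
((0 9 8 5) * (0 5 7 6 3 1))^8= ((0 9 8 7 6 3 1))^8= (0 9 8 7 6 3 1)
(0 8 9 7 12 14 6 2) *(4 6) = (0 8 9 7 12 14 4 6 2) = [8, 1, 0, 3, 6, 5, 2, 12, 9, 7, 10, 11, 14, 13, 4]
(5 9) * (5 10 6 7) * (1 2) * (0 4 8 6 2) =(0 4 8 6 7 5 9 10 2 1) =[4, 0, 1, 3, 8, 9, 7, 5, 6, 10, 2]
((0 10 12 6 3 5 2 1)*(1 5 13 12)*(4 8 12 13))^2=(13)(0 1 10)(3 8 6 4 12)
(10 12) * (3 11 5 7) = [0, 1, 2, 11, 4, 7, 6, 3, 8, 9, 12, 5, 10] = (3 11 5 7)(10 12)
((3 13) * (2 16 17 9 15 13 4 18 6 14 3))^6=((2 16 17 9 15 13)(3 4 18 6 14))^6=(3 4 18 6 14)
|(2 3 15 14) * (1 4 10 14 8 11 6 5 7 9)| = 13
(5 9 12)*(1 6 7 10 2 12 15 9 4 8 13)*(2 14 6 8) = (1 8 13)(2 12 5 4)(6 7 10 14)(9 15) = [0, 8, 12, 3, 2, 4, 7, 10, 13, 15, 14, 11, 5, 1, 6, 9]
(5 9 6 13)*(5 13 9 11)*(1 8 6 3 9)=[0, 8, 2, 9, 4, 11, 1, 7, 6, 3, 10, 5, 12, 13]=(13)(1 8 6)(3 9)(5 11)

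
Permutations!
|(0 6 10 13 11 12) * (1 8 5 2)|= 12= |(0 6 10 13 11 12)(1 8 5 2)|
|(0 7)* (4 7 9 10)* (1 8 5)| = 15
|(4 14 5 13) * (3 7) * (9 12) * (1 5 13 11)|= 6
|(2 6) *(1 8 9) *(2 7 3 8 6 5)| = |(1 6 7 3 8 9)(2 5)| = 6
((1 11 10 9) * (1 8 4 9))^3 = (11)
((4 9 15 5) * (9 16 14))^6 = (16)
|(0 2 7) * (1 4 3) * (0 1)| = |(0 2 7 1 4 3)| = 6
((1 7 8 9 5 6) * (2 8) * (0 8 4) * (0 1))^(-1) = (0 6 5 9 8)(1 4 2 7)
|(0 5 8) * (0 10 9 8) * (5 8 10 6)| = |(0 8 6 5)(9 10)| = 4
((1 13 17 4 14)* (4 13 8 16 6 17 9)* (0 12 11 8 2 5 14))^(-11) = ((0 12 11 8 16 6 17 13 9 4)(1 2 5 14))^(-11) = (0 4 9 13 17 6 16 8 11 12)(1 2 5 14)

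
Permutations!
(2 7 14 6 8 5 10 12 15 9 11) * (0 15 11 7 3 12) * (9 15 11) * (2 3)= [11, 1, 2, 12, 4, 10, 8, 14, 5, 7, 0, 3, 9, 13, 6, 15]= (15)(0 11 3 12 9 7 14 6 8 5 10)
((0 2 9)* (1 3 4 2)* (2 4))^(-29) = ((0 1 3 2 9))^(-29) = (0 1 3 2 9)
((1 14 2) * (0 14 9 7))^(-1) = (0 7 9 1 2 14)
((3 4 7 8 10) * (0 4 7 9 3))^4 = ((0 4 9 3 7 8 10))^4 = (0 7 4 8 9 10 3)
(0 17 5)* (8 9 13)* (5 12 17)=(0 5)(8 9 13)(12 17)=[5, 1, 2, 3, 4, 0, 6, 7, 9, 13, 10, 11, 17, 8, 14, 15, 16, 12]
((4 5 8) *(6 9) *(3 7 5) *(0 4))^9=((0 4 3 7 5 8)(6 9))^9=(0 7)(3 8)(4 5)(6 9)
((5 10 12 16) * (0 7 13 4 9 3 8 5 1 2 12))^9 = (1 2 12 16)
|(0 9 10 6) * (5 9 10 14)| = 3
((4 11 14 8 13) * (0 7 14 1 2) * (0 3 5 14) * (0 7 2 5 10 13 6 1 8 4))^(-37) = (0 10 2 13 3)(1 8 4 5 6 11 14)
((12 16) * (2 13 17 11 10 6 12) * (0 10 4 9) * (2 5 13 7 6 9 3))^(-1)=((0 10 9)(2 7 6 12 16 5 13 17 11 4 3))^(-1)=(0 9 10)(2 3 4 11 17 13 5 16 12 6 7)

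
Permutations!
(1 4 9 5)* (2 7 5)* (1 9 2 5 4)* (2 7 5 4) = (2 5 9 4 7) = [0, 1, 5, 3, 7, 9, 6, 2, 8, 4]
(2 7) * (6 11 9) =(2 7)(6 11 9) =[0, 1, 7, 3, 4, 5, 11, 2, 8, 6, 10, 9]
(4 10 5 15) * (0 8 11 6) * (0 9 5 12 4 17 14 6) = (0 8 11)(4 10 12)(5 15 17 14 6 9) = [8, 1, 2, 3, 10, 15, 9, 7, 11, 5, 12, 0, 4, 13, 6, 17, 16, 14]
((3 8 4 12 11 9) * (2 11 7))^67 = (2 3 12 11 8 7 9 4)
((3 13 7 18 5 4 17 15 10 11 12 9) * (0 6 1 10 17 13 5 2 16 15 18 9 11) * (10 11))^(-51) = ((0 6 1 11 12 10)(2 16 15 17 18)(3 5 4 13 7 9))^(-51) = (0 11)(1 10)(2 18 17 15 16)(3 13)(4 9)(5 7)(6 12)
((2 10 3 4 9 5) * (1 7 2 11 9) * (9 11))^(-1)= (11)(1 4 3 10 2 7)(5 9)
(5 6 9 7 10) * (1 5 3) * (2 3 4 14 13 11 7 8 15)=[0, 5, 3, 1, 14, 6, 9, 10, 15, 8, 4, 7, 12, 11, 13, 2]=(1 5 6 9 8 15 2 3)(4 14 13 11 7 10)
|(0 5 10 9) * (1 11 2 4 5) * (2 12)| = 9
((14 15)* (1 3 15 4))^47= (1 15 4 3 14)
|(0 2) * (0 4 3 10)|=|(0 2 4 3 10)|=5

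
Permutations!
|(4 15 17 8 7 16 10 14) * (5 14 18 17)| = 12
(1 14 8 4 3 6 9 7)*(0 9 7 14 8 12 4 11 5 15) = (0 9 14 12 4 3 6 7 1 8 11 5 15) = [9, 8, 2, 6, 3, 15, 7, 1, 11, 14, 10, 5, 4, 13, 12, 0]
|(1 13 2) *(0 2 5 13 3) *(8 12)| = 4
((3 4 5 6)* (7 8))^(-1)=((3 4 5 6)(7 8))^(-1)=(3 6 5 4)(7 8)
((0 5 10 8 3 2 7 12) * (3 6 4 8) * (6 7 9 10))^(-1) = (0 12 7 8 4 6 5)(2 3 10 9)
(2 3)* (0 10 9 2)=[10, 1, 3, 0, 4, 5, 6, 7, 8, 2, 9]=(0 10 9 2 3)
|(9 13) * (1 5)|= 2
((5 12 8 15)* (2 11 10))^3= (5 15 8 12)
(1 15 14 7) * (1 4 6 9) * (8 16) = (1 15 14 7 4 6 9)(8 16) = [0, 15, 2, 3, 6, 5, 9, 4, 16, 1, 10, 11, 12, 13, 7, 14, 8]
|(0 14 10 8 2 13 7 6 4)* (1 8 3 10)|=18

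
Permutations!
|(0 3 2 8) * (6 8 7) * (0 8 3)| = |(8)(2 7 6 3)| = 4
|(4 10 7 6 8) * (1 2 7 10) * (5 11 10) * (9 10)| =12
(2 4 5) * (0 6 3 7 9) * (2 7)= [6, 1, 4, 2, 5, 7, 3, 9, 8, 0]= (0 6 3 2 4 5 7 9)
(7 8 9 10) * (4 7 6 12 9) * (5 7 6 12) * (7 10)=(4 6 5 10 12 9 7 8)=[0, 1, 2, 3, 6, 10, 5, 8, 4, 7, 12, 11, 9]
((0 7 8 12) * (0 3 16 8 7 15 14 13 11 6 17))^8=(0 15 14 13 11 6 17)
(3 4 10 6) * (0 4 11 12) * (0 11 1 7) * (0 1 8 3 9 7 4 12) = (0 12 11)(1 4 10 6 9 7)(3 8) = [12, 4, 2, 8, 10, 5, 9, 1, 3, 7, 6, 0, 11]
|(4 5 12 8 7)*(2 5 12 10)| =12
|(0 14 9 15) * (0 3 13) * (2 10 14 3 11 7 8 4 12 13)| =13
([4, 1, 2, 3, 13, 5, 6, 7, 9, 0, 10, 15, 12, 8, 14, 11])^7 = [13, 1, 2, 3, 8, 5, 6, 7, 0, 4, 10, 15, 12, 9, 14, 11]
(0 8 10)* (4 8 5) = [5, 1, 2, 3, 8, 4, 6, 7, 10, 9, 0] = (0 5 4 8 10)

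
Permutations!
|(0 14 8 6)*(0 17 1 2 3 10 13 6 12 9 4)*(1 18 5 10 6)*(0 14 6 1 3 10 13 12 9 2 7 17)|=84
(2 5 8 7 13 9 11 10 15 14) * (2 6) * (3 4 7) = (2 5 8 3 4 7 13 9 11 10 15 14 6) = [0, 1, 5, 4, 7, 8, 2, 13, 3, 11, 15, 10, 12, 9, 6, 14]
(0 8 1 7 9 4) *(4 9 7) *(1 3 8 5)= (9)(0 5 1 4)(3 8)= [5, 4, 2, 8, 0, 1, 6, 7, 3, 9]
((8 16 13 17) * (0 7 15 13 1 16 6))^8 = ((0 7 15 13 17 8 6)(1 16))^8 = (0 7 15 13 17 8 6)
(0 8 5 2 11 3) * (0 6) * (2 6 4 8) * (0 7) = [2, 1, 11, 4, 8, 6, 7, 0, 5, 9, 10, 3] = (0 2 11 3 4 8 5 6 7)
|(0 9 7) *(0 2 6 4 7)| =4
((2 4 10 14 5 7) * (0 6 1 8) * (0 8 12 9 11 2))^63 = ((0 6 1 12 9 11 2 4 10 14 5 7))^63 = (0 12 2 14)(1 11 10 7)(4 5 6 9)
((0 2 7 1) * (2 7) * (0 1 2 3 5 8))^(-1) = (0 8 5 3 2 7) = ((0 7 2 3 5 8))^(-1)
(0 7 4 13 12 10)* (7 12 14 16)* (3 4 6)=(0 12 10)(3 4 13 14 16 7 6)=[12, 1, 2, 4, 13, 5, 3, 6, 8, 9, 0, 11, 10, 14, 16, 15, 7]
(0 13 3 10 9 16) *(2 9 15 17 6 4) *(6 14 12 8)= [13, 1, 9, 10, 2, 5, 4, 7, 6, 16, 15, 11, 8, 3, 12, 17, 0, 14]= (0 13 3 10 15 17 14 12 8 6 4 2 9 16)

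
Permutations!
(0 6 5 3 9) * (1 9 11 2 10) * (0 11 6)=(1 9 11 2 10)(3 6 5)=[0, 9, 10, 6, 4, 3, 5, 7, 8, 11, 1, 2]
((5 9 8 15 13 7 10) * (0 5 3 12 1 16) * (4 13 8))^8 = ((0 5 9 4 13 7 10 3 12 1 16)(8 15))^8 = (0 12 7 9 16 3 13 5 1 10 4)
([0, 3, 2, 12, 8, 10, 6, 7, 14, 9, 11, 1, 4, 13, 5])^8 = (1 11 10 5 14 8 4 12 3)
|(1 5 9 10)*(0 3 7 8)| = 4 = |(0 3 7 8)(1 5 9 10)|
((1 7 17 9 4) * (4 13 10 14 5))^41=((1 7 17 9 13 10 14 5 4))^41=(1 10 7 14 17 5 9 4 13)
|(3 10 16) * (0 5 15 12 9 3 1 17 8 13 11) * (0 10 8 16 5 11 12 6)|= 30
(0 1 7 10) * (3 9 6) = (0 1 7 10)(3 9 6) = [1, 7, 2, 9, 4, 5, 3, 10, 8, 6, 0]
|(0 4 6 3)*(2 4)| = 5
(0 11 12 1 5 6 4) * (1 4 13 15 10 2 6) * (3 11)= (0 3 11 12 4)(1 5)(2 6 13 15 10)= [3, 5, 6, 11, 0, 1, 13, 7, 8, 9, 2, 12, 4, 15, 14, 10]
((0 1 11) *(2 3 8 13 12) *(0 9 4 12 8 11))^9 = (0 1)(2 9)(3 4)(8 13)(11 12)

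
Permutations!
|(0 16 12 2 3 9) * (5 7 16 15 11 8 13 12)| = |(0 15 11 8 13 12 2 3 9)(5 7 16)| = 9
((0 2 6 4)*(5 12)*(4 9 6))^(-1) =((0 2 4)(5 12)(6 9))^(-1) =(0 4 2)(5 12)(6 9)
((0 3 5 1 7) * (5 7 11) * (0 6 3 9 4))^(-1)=(0 4 9)(1 5 11)(3 6 7)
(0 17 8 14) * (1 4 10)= (0 17 8 14)(1 4 10)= [17, 4, 2, 3, 10, 5, 6, 7, 14, 9, 1, 11, 12, 13, 0, 15, 16, 8]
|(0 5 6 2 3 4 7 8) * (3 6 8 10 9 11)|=|(0 5 8)(2 6)(3 4 7 10 9 11)|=6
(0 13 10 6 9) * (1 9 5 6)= (0 13 10 1 9)(5 6)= [13, 9, 2, 3, 4, 6, 5, 7, 8, 0, 1, 11, 12, 10]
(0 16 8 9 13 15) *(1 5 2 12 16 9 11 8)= (0 9 13 15)(1 5 2 12 16)(8 11)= [9, 5, 12, 3, 4, 2, 6, 7, 11, 13, 10, 8, 16, 15, 14, 0, 1]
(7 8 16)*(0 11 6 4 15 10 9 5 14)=[11, 1, 2, 3, 15, 14, 4, 8, 16, 5, 9, 6, 12, 13, 0, 10, 7]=(0 11 6 4 15 10 9 5 14)(7 8 16)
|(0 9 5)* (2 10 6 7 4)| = 15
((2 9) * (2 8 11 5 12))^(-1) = (2 12 5 11 8 9)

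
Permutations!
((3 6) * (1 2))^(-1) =((1 2)(3 6))^(-1) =(1 2)(3 6)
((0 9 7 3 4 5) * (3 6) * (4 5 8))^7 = (0 9 7 6 3 5)(4 8)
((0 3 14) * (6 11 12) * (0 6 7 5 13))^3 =((0 3 14 6 11 12 7 5 13))^3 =(0 6 7)(3 11 5)(12 13 14)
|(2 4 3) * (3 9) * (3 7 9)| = 6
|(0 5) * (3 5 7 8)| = |(0 7 8 3 5)| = 5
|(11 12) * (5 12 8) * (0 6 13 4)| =4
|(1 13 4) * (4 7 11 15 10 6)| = 8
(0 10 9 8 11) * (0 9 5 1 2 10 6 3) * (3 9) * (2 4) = (0 6 9 8 11 3)(1 4 2 10 5) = [6, 4, 10, 0, 2, 1, 9, 7, 11, 8, 5, 3]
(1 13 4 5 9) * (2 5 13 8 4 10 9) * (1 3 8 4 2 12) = [0, 4, 5, 8, 13, 12, 6, 7, 2, 3, 9, 11, 1, 10] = (1 4 13 10 9 3 8 2 5 12)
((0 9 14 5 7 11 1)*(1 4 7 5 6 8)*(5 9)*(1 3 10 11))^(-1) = (0 1 7 4 11 10 3 8 6 14 9 5)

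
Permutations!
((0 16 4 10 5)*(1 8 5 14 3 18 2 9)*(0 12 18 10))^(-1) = (0 4 16)(1 9 2 18 12 5 8)(3 14 10)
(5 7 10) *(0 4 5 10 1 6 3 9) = (10)(0 4 5 7 1 6 3 9) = [4, 6, 2, 9, 5, 7, 3, 1, 8, 0, 10]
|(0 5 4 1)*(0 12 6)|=6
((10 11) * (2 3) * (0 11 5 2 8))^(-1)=(0 8 3 2 5 10 11)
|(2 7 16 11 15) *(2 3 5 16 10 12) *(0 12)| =|(0 12 2 7 10)(3 5 16 11 15)| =5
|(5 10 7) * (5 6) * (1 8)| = |(1 8)(5 10 7 6)| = 4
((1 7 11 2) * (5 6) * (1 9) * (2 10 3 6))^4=(1 3 9 10 2 11 5 7 6)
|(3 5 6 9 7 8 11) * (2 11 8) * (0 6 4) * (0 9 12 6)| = |(2 11 3 5 4 9 7)(6 12)| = 14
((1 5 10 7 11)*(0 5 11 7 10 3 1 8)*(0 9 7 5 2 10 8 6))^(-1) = (0 6 11 1 3 5 7 9 8 10 2)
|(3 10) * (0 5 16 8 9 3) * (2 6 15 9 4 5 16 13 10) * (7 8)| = 40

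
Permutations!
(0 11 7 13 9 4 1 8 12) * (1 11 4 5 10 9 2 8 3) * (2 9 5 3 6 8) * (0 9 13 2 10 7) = (13)(0 4 11)(1 6 8 12 9 3)(2 10 5 7) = [4, 6, 10, 1, 11, 7, 8, 2, 12, 3, 5, 0, 9, 13]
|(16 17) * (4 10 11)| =|(4 10 11)(16 17)| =6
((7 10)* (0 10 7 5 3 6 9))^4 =(0 6 5)(3 10 9) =((0 10 5 3 6 9))^4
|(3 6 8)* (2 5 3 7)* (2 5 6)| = |(2 6 8 7 5 3)| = 6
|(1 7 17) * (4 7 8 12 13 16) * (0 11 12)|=10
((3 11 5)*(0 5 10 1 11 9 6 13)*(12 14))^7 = (0 5 3 9 6 13)(1 11 10)(12 14)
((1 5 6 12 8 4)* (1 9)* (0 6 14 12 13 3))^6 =((0 6 13 3)(1 5 14 12 8 4 9))^6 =(0 13)(1 9 4 8 12 14 5)(3 6)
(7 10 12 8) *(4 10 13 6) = [0, 1, 2, 3, 10, 5, 4, 13, 7, 9, 12, 11, 8, 6] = (4 10 12 8 7 13 6)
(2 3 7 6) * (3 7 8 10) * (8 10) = (2 7 6)(3 10) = [0, 1, 7, 10, 4, 5, 2, 6, 8, 9, 3]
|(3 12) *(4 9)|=2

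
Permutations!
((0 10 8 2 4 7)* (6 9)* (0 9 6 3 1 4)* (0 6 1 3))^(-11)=((0 10 8 2 6 1 4 7 9))^(-11)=(0 7 1 2 10 9 4 6 8)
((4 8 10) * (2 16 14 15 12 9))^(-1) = (2 9 12 15 14 16)(4 10 8)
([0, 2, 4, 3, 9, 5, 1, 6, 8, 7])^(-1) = [0, 6, 1, 3, 2, 5, 7, 9, 8, 4]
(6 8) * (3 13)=(3 13)(6 8)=[0, 1, 2, 13, 4, 5, 8, 7, 6, 9, 10, 11, 12, 3]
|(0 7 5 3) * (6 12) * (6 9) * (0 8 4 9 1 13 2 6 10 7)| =35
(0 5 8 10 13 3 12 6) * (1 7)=(0 5 8 10 13 3 12 6)(1 7)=[5, 7, 2, 12, 4, 8, 0, 1, 10, 9, 13, 11, 6, 3]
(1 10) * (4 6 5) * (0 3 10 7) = (0 3 10 1 7)(4 6 5) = [3, 7, 2, 10, 6, 4, 5, 0, 8, 9, 1]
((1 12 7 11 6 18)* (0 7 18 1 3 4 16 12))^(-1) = ((0 7 11 6 1)(3 4 16 12 18))^(-1) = (0 1 6 11 7)(3 18 12 16 4)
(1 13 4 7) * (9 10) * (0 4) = (0 4 7 1 13)(9 10) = [4, 13, 2, 3, 7, 5, 6, 1, 8, 10, 9, 11, 12, 0]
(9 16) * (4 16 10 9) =[0, 1, 2, 3, 16, 5, 6, 7, 8, 10, 9, 11, 12, 13, 14, 15, 4] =(4 16)(9 10)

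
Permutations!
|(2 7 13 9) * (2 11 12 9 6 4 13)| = 6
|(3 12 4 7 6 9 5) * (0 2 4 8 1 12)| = 24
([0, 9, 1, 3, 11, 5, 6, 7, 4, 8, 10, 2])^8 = [0, 8, 9, 3, 2, 5, 6, 7, 11, 4, 10, 1]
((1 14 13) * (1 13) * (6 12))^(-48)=((1 14)(6 12))^(-48)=(14)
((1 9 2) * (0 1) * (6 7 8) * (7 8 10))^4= ((0 1 9 2)(6 8)(7 10))^4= (10)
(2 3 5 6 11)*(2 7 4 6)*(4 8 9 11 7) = (2 3 5)(4 6 7 8 9 11) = [0, 1, 3, 5, 6, 2, 7, 8, 9, 11, 10, 4]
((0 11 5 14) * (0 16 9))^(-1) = ((0 11 5 14 16 9))^(-1) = (0 9 16 14 5 11)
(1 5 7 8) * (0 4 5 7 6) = (0 4 5 6)(1 7 8) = [4, 7, 2, 3, 5, 6, 0, 8, 1]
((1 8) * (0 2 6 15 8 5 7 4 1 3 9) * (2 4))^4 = (0 7 8 4 2 3 1 6 9 5 15)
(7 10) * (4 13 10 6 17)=(4 13 10 7 6 17)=[0, 1, 2, 3, 13, 5, 17, 6, 8, 9, 7, 11, 12, 10, 14, 15, 16, 4]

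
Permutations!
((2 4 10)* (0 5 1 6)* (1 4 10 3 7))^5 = ((0 5 4 3 7 1 6)(2 10))^5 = (0 1 3 5 6 7 4)(2 10)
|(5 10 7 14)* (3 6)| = |(3 6)(5 10 7 14)| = 4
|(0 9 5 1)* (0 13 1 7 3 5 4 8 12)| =|(0 9 4 8 12)(1 13)(3 5 7)| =30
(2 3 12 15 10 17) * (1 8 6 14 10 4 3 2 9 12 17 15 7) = (1 8 6 14 10 15 4 3 17 9 12 7) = [0, 8, 2, 17, 3, 5, 14, 1, 6, 12, 15, 11, 7, 13, 10, 4, 16, 9]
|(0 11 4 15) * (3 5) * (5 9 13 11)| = |(0 5 3 9 13 11 4 15)| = 8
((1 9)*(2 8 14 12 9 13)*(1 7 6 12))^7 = (1 2 14 13 8)(6 7 9 12)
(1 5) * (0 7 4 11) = [7, 5, 2, 3, 11, 1, 6, 4, 8, 9, 10, 0] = (0 7 4 11)(1 5)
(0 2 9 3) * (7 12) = (0 2 9 3)(7 12) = [2, 1, 9, 0, 4, 5, 6, 12, 8, 3, 10, 11, 7]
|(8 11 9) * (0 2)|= |(0 2)(8 11 9)|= 6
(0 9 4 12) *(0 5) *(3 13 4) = (0 9 3 13 4 12 5) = [9, 1, 2, 13, 12, 0, 6, 7, 8, 3, 10, 11, 5, 4]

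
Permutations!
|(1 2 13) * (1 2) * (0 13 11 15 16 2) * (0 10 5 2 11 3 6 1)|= 24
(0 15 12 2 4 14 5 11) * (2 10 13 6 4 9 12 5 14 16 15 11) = [11, 1, 9, 3, 16, 2, 4, 7, 8, 12, 13, 0, 10, 6, 14, 5, 15] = (0 11)(2 9 12 10 13 6 4 16 15 5)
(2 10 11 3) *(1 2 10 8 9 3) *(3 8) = (1 2 3 10 11)(8 9) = [0, 2, 3, 10, 4, 5, 6, 7, 9, 8, 11, 1]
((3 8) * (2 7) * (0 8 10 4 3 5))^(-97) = (0 5 8)(2 7)(3 4 10)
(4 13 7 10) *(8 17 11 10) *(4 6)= (4 13 7 8 17 11 10 6)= [0, 1, 2, 3, 13, 5, 4, 8, 17, 9, 6, 10, 12, 7, 14, 15, 16, 11]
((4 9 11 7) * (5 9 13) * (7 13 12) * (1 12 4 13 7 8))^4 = ((1 12 8)(5 9 11 7 13))^4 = (1 12 8)(5 13 7 11 9)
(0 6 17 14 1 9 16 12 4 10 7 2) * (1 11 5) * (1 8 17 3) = (0 6 3 1 9 16 12 4 10 7 2)(5 8 17 14 11) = [6, 9, 0, 1, 10, 8, 3, 2, 17, 16, 7, 5, 4, 13, 11, 15, 12, 14]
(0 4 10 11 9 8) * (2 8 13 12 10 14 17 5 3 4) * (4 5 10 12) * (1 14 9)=(0 2 8)(1 14 17 10 11)(3 5)(4 9 13)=[2, 14, 8, 5, 9, 3, 6, 7, 0, 13, 11, 1, 12, 4, 17, 15, 16, 10]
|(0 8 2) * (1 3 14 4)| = 12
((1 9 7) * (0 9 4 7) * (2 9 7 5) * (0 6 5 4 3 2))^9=(0 7 1 3 2 9 6 5)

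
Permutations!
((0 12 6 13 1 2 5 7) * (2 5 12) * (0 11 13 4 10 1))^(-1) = (0 13 11 7 5 1 10 4 6 12 2)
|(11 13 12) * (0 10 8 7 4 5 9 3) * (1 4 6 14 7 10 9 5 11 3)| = |(0 9 1 4 11 13 12 3)(6 14 7)(8 10)| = 24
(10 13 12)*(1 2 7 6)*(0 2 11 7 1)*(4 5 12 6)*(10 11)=[2, 10, 1, 3, 5, 12, 0, 4, 8, 9, 13, 7, 11, 6]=(0 2 1 10 13 6)(4 5 12 11 7)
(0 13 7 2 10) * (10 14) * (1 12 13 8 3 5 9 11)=(0 8 3 5 9 11 1 12 13 7 2 14 10)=[8, 12, 14, 5, 4, 9, 6, 2, 3, 11, 0, 1, 13, 7, 10]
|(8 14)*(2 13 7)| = 6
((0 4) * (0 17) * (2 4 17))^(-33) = (0 17)(2 4)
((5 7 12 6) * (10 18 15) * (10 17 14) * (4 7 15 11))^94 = ((4 7 12 6 5 15 17 14 10 18 11))^94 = (4 17 7 14 12 10 6 18 5 11 15)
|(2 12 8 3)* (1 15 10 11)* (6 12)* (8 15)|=|(1 8 3 2 6 12 15 10 11)|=9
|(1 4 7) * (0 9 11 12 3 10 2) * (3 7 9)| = 12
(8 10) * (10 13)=[0, 1, 2, 3, 4, 5, 6, 7, 13, 9, 8, 11, 12, 10]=(8 13 10)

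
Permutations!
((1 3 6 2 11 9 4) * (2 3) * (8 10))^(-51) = ((1 2 11 9 4)(3 6)(8 10))^(-51) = (1 4 9 11 2)(3 6)(8 10)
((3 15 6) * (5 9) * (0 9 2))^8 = (3 6 15)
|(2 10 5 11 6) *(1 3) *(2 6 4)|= |(1 3)(2 10 5 11 4)|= 10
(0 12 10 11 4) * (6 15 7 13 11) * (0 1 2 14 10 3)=[12, 2, 14, 0, 1, 5, 15, 13, 8, 9, 6, 4, 3, 11, 10, 7]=(0 12 3)(1 2 14 10 6 15 7 13 11 4)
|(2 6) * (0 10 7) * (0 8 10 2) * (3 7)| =12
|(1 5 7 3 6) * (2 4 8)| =15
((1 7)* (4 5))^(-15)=((1 7)(4 5))^(-15)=(1 7)(4 5)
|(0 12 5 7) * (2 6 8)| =12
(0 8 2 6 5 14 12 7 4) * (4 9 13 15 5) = (0 8 2 6 4)(5 14 12 7 9 13 15) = [8, 1, 6, 3, 0, 14, 4, 9, 2, 13, 10, 11, 7, 15, 12, 5]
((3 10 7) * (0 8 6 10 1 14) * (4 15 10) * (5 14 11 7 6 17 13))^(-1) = ((0 8 17 13 5 14)(1 11 7 3)(4 15 10 6))^(-1) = (0 14 5 13 17 8)(1 3 7 11)(4 6 10 15)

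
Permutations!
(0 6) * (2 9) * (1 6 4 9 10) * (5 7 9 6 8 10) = (0 4 6)(1 8 10)(2 5 7 9) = [4, 8, 5, 3, 6, 7, 0, 9, 10, 2, 1]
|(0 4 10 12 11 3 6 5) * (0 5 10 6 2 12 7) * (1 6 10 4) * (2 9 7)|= 11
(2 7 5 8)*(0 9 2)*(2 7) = (0 9 7 5 8) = [9, 1, 2, 3, 4, 8, 6, 5, 0, 7]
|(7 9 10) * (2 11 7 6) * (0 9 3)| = |(0 9 10 6 2 11 7 3)| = 8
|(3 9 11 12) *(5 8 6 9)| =|(3 5 8 6 9 11 12)| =7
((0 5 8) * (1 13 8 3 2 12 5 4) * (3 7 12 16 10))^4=((0 4 1 13 8)(2 16 10 3)(5 7 12))^4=(16)(0 8 13 1 4)(5 7 12)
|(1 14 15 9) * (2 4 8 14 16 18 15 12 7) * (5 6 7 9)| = 13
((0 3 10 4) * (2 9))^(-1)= (0 4 10 3)(2 9)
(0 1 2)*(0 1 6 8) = (0 6 8)(1 2) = [6, 2, 1, 3, 4, 5, 8, 7, 0]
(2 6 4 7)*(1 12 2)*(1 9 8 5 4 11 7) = (1 12 2 6 11 7 9 8 5 4) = [0, 12, 6, 3, 1, 4, 11, 9, 5, 8, 10, 7, 2]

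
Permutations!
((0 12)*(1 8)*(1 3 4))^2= (12)(1 3)(4 8)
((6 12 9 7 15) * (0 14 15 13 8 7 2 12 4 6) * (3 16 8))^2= ((0 14 15)(2 12 9)(3 16 8 7 13)(4 6))^2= (0 15 14)(2 9 12)(3 8 13 16 7)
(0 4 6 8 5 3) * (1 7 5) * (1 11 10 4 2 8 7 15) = [2, 15, 8, 0, 6, 3, 7, 5, 11, 9, 4, 10, 12, 13, 14, 1] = (0 2 8 11 10 4 6 7 5 3)(1 15)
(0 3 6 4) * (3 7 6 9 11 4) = (0 7 6 3 9 11 4) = [7, 1, 2, 9, 0, 5, 3, 6, 8, 11, 10, 4]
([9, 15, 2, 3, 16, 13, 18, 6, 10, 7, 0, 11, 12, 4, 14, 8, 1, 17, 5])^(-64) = [9, 15, 2, 3, 16, 13, 18, 6, 10, 7, 0, 11, 12, 4, 14, 8, 1, 17, 5]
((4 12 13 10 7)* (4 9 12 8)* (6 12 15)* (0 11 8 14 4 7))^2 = ((0 11 8 7 9 15 6 12 13 10)(4 14))^2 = (0 8 9 6 13)(7 15 12 10 11)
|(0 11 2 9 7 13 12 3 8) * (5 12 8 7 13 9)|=|(0 11 2 5 12 3 7 9 13 8)|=10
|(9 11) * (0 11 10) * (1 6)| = |(0 11 9 10)(1 6)| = 4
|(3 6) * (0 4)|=|(0 4)(3 6)|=2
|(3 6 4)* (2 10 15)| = 3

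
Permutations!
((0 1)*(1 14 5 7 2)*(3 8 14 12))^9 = (14)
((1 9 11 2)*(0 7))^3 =((0 7)(1 9 11 2))^3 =(0 7)(1 2 11 9)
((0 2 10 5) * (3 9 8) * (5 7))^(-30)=(10)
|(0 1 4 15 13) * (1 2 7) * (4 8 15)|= |(0 2 7 1 8 15 13)|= 7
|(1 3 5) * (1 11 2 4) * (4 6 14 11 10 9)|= |(1 3 5 10 9 4)(2 6 14 11)|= 12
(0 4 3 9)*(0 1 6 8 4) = (1 6 8 4 3 9) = [0, 6, 2, 9, 3, 5, 8, 7, 4, 1]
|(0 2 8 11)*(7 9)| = 4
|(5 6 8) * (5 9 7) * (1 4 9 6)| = 10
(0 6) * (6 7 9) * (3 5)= (0 7 9 6)(3 5)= [7, 1, 2, 5, 4, 3, 0, 9, 8, 6]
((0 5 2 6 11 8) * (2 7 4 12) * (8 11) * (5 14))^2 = (0 5 4 2 8 14 7 12 6)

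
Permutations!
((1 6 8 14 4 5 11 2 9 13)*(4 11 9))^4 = ((1 6 8 14 11 2 4 5 9 13))^4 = (1 11 9 8 4)(2 13 14 5 6)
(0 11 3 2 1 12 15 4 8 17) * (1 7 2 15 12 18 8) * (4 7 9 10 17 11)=[4, 18, 9, 15, 1, 5, 6, 2, 11, 10, 17, 3, 12, 13, 14, 7, 16, 0, 8]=(0 4 1 18 8 11 3 15 7 2 9 10 17)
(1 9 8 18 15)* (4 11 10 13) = (1 9 8 18 15)(4 11 10 13) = [0, 9, 2, 3, 11, 5, 6, 7, 18, 8, 13, 10, 12, 4, 14, 1, 16, 17, 15]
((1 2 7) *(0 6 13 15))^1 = (0 6 13 15)(1 2 7)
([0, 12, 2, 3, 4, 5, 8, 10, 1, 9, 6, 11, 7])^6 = (12)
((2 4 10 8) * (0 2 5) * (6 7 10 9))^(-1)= ((0 2 4 9 6 7 10 8 5))^(-1)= (0 5 8 10 7 6 9 4 2)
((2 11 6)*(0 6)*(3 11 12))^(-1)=((0 6 2 12 3 11))^(-1)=(0 11 3 12 2 6)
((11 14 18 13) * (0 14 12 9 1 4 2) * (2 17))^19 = (0 4 12 18 2 1 11 14 17 9 13) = ((0 14 18 13 11 12 9 1 4 17 2))^19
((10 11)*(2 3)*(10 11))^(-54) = ((11)(2 3))^(-54) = (11)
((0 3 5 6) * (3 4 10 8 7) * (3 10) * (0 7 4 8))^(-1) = ((0 8 4 3 5 6 7 10))^(-1) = (0 10 7 6 5 3 4 8)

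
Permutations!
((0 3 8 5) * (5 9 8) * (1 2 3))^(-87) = ((0 1 2 3 5)(8 9))^(-87) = (0 3 1 5 2)(8 9)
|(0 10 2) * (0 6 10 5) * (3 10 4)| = |(0 5)(2 6 4 3 10)| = 10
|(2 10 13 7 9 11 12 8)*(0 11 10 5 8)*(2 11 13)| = 10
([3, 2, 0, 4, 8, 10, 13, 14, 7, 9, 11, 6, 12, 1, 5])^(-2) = (0 1 6 10 14 8 3 2 13 11 5 7 4)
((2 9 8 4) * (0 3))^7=(0 3)(2 4 8 9)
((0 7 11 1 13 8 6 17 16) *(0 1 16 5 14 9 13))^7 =(17)(0 11 1 7 16)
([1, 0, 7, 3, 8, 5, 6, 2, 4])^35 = (0 1)(2 7)(4 8)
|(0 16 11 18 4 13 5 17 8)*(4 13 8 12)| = 10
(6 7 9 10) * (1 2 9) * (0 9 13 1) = [9, 2, 13, 3, 4, 5, 7, 0, 8, 10, 6, 11, 12, 1] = (0 9 10 6 7)(1 2 13)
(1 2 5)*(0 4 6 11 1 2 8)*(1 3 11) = [4, 8, 5, 11, 6, 2, 1, 7, 0, 9, 10, 3] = (0 4 6 1 8)(2 5)(3 11)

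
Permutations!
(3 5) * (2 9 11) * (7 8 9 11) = (2 11)(3 5)(7 8 9) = [0, 1, 11, 5, 4, 3, 6, 8, 9, 7, 10, 2]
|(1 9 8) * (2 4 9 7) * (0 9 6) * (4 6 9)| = 8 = |(0 4 9 8 1 7 2 6)|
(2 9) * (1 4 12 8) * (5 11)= [0, 4, 9, 3, 12, 11, 6, 7, 1, 2, 10, 5, 8]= (1 4 12 8)(2 9)(5 11)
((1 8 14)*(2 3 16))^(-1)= ((1 8 14)(2 3 16))^(-1)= (1 14 8)(2 16 3)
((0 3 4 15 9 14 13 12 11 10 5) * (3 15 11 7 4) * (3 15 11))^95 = ((0 11 10 5)(3 15 9 14 13 12 7 4))^95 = (0 5 10 11)(3 4 7 12 13 14 9 15)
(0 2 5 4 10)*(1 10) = [2, 10, 5, 3, 1, 4, 6, 7, 8, 9, 0] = (0 2 5 4 1 10)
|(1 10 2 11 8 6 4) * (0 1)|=|(0 1 10 2 11 8 6 4)|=8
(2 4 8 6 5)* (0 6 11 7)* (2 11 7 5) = (0 6 2 4 8 7)(5 11) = [6, 1, 4, 3, 8, 11, 2, 0, 7, 9, 10, 5]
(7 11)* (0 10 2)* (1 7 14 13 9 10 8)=(0 8 1 7 11 14 13 9 10 2)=[8, 7, 0, 3, 4, 5, 6, 11, 1, 10, 2, 14, 12, 9, 13]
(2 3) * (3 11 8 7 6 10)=(2 11 8 7 6 10 3)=[0, 1, 11, 2, 4, 5, 10, 6, 7, 9, 3, 8]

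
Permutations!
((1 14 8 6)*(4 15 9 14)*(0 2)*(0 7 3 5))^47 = ((0 2 7 3 5)(1 4 15 9 14 8 6))^47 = (0 7 5 2 3)(1 8 9 4 6 14 15)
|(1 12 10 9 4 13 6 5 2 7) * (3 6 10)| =28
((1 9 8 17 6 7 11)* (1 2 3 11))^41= (1 7 6 17 8 9)(2 11 3)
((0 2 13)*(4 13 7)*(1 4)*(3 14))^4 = (14)(0 4 7)(1 2 13)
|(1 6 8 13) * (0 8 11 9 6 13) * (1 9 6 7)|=|(0 8)(1 13 9 7)(6 11)|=4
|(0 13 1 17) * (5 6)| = 4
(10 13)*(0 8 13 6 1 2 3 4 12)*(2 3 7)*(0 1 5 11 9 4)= (0 8 13 10 6 5 11 9 4 12 1 3)(2 7)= [8, 3, 7, 0, 12, 11, 5, 2, 13, 4, 6, 9, 1, 10]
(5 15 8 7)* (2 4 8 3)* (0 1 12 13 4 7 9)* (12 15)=(0 1 15 3 2 7 5 12 13 4 8 9)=[1, 15, 7, 2, 8, 12, 6, 5, 9, 0, 10, 11, 13, 4, 14, 3]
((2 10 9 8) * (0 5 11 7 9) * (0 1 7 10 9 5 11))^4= ((0 11 10 1 7 5)(2 9 8))^4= (0 7 10)(1 11 5)(2 9 8)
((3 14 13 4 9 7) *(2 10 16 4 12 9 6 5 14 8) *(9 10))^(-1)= (2 8 3 7 9)(4 16 10 12 13 14 5 6)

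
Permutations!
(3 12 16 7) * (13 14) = (3 12 16 7)(13 14) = [0, 1, 2, 12, 4, 5, 6, 3, 8, 9, 10, 11, 16, 14, 13, 15, 7]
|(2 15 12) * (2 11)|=4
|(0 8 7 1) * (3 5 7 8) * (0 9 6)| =|(0 3 5 7 1 9 6)| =7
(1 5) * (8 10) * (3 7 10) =(1 5)(3 7 10 8) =[0, 5, 2, 7, 4, 1, 6, 10, 3, 9, 8]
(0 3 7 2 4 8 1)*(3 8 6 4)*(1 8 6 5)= (8)(0 6 4 5 1)(2 3 7)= [6, 0, 3, 7, 5, 1, 4, 2, 8]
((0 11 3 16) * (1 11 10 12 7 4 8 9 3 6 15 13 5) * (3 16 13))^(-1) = (0 16 9 8 4 7 12 10)(1 5 13 3 15 6 11)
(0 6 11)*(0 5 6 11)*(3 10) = (0 11 5 6)(3 10) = [11, 1, 2, 10, 4, 6, 0, 7, 8, 9, 3, 5]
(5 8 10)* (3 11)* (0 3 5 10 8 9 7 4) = (0 3 11 5 9 7 4) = [3, 1, 2, 11, 0, 9, 6, 4, 8, 7, 10, 5]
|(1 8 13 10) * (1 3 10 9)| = |(1 8 13 9)(3 10)| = 4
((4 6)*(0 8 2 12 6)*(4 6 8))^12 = (12)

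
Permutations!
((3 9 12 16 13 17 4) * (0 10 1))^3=(3 16 4 12 17 9 13)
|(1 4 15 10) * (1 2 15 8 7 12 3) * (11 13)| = 6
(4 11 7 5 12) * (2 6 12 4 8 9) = (2 6 12 8 9)(4 11 7 5) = [0, 1, 6, 3, 11, 4, 12, 5, 9, 2, 10, 7, 8]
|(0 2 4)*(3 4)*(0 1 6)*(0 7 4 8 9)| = |(0 2 3 8 9)(1 6 7 4)| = 20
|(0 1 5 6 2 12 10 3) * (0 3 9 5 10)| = 8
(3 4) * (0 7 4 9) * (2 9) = (0 7 4 3 2 9) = [7, 1, 9, 2, 3, 5, 6, 4, 8, 0]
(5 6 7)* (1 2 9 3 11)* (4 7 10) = (1 2 9 3 11)(4 7 5 6 10) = [0, 2, 9, 11, 7, 6, 10, 5, 8, 3, 4, 1]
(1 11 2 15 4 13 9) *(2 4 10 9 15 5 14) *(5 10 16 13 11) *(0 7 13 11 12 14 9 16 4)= (0 7 13 15 4 12 14 2 10 16 11)(1 5 9)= [7, 5, 10, 3, 12, 9, 6, 13, 8, 1, 16, 0, 14, 15, 2, 4, 11]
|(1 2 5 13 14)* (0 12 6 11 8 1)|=10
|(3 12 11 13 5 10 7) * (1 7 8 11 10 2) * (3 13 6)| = |(1 7 13 5 2)(3 12 10 8 11 6)| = 30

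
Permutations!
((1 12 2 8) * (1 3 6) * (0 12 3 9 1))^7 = (0 6 3 1 9 8 2 12)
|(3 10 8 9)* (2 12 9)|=|(2 12 9 3 10 8)|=6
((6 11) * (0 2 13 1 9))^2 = (0 13 9 2 1)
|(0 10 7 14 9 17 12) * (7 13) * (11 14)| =|(0 10 13 7 11 14 9 17 12)| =9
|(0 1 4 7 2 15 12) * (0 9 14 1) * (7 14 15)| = 6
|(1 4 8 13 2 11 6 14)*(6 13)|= |(1 4 8 6 14)(2 11 13)|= 15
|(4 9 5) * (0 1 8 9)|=6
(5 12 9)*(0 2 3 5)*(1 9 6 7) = (0 2 3 5 12 6 7 1 9) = [2, 9, 3, 5, 4, 12, 7, 1, 8, 0, 10, 11, 6]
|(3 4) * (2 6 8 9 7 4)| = |(2 6 8 9 7 4 3)| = 7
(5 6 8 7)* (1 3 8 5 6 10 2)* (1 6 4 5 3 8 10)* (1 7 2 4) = (1 8 2 6 3 10 4 5 7) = [0, 8, 6, 10, 5, 7, 3, 1, 2, 9, 4]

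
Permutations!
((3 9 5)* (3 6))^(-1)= ((3 9 5 6))^(-1)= (3 6 5 9)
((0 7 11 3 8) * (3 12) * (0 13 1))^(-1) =(0 1 13 8 3 12 11 7)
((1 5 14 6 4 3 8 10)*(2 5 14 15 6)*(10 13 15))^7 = ((1 14 2 5 10)(3 8 13 15 6 4))^7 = (1 2 10 14 5)(3 8 13 15 6 4)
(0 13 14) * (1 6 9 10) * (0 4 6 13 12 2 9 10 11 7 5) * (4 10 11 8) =(0 12 2 9 8 4 6 11 7 5)(1 13 14 10) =[12, 13, 9, 3, 6, 0, 11, 5, 4, 8, 1, 7, 2, 14, 10]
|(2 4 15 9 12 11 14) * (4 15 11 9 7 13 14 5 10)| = |(2 15 7 13 14)(4 11 5 10)(9 12)| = 20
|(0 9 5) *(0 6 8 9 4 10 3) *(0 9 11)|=|(0 4 10 3 9 5 6 8 11)|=9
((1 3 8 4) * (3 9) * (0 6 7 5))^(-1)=((0 6 7 5)(1 9 3 8 4))^(-1)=(0 5 7 6)(1 4 8 3 9)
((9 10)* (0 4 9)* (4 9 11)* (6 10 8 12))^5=(0 10 6 12 8 9)(4 11)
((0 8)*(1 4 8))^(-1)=((0 1 4 8))^(-1)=(0 8 4 1)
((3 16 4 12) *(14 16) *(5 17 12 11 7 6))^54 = (3 11 17 16 6)(4 5 14 7 12)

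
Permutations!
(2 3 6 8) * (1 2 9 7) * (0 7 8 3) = (0 7 1 2)(3 6)(8 9) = [7, 2, 0, 6, 4, 5, 3, 1, 9, 8]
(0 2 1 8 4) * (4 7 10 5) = (0 2 1 8 7 10 5 4) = [2, 8, 1, 3, 0, 4, 6, 10, 7, 9, 5]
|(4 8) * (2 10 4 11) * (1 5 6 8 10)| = |(1 5 6 8 11 2)(4 10)| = 6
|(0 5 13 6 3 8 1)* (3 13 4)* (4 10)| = |(0 5 10 4 3 8 1)(6 13)| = 14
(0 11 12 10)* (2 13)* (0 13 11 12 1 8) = (0 12 10 13 2 11 1 8) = [12, 8, 11, 3, 4, 5, 6, 7, 0, 9, 13, 1, 10, 2]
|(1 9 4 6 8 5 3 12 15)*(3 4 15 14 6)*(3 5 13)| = 6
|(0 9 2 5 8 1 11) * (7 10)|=14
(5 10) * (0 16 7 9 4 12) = (0 16 7 9 4 12)(5 10) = [16, 1, 2, 3, 12, 10, 6, 9, 8, 4, 5, 11, 0, 13, 14, 15, 7]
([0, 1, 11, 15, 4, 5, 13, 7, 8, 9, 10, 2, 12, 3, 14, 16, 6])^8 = [0, 1, 2, 6, 4, 5, 15, 7, 8, 9, 10, 11, 12, 16, 14, 13, 3]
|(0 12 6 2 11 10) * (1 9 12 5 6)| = |(0 5 6 2 11 10)(1 9 12)| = 6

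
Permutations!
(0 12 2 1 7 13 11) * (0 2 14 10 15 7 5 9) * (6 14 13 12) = (0 6 14 10 15 7 12 13 11 2 1 5 9) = [6, 5, 1, 3, 4, 9, 14, 12, 8, 0, 15, 2, 13, 11, 10, 7]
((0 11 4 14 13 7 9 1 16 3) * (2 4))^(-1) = ((0 11 2 4 14 13 7 9 1 16 3))^(-1) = (0 3 16 1 9 7 13 14 4 2 11)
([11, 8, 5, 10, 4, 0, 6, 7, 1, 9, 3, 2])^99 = (0 5 2 11)(1 8)(3 10)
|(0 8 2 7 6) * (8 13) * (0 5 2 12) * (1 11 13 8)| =12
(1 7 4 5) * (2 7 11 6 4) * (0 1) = (0 1 11 6 4 5)(2 7) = [1, 11, 7, 3, 5, 0, 4, 2, 8, 9, 10, 6]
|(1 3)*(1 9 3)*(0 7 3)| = 4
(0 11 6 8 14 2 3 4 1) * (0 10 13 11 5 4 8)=[5, 10, 3, 8, 1, 4, 0, 7, 14, 9, 13, 6, 12, 11, 2]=(0 5 4 1 10 13 11 6)(2 3 8 14)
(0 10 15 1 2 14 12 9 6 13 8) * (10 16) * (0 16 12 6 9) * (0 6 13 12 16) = (0 16 10 15 1 2 14 13 8)(6 12) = [16, 2, 14, 3, 4, 5, 12, 7, 0, 9, 15, 11, 6, 8, 13, 1, 10]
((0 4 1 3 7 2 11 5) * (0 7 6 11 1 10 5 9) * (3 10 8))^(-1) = (0 9 11 6 3 8 4)(1 2 7 5 10)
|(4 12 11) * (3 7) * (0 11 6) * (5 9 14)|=30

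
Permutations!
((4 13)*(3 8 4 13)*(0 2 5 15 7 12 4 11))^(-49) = (0 2 5 15 7 12 4 3 8 11)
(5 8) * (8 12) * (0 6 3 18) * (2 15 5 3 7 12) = (0 6 7 12 8 3 18)(2 15 5) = [6, 1, 15, 18, 4, 2, 7, 12, 3, 9, 10, 11, 8, 13, 14, 5, 16, 17, 0]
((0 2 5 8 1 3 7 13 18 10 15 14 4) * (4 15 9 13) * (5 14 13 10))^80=((0 2 14 15 13 18 5 8 1 3 7 4)(9 10))^80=(0 1 13)(2 3 18)(4 8 15)(5 14 7)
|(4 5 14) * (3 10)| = |(3 10)(4 5 14)| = 6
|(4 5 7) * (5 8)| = |(4 8 5 7)| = 4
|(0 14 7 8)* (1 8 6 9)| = |(0 14 7 6 9 1 8)| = 7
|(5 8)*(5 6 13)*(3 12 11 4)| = |(3 12 11 4)(5 8 6 13)| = 4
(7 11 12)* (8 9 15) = (7 11 12)(8 9 15) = [0, 1, 2, 3, 4, 5, 6, 11, 9, 15, 10, 12, 7, 13, 14, 8]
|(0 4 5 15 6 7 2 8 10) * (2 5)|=|(0 4 2 8 10)(5 15 6 7)|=20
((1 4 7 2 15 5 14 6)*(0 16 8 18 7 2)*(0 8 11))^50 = (0 11 16)(1 4 2 15 5 14 6)(7 18 8)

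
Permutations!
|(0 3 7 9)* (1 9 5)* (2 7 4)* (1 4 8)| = 20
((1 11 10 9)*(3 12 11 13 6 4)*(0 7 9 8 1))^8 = (0 9 7)(1 8 10 11 12 3 4 6 13)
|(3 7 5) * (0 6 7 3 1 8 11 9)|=8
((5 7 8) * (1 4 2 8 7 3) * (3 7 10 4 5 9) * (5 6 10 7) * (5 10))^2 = (1 5 4 8 3 6 10 2 9)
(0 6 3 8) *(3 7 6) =(0 3 8)(6 7) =[3, 1, 2, 8, 4, 5, 7, 6, 0]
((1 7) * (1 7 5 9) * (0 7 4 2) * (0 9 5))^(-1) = (0 1 9 2 4 7)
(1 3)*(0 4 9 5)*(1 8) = (0 4 9 5)(1 3 8) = [4, 3, 2, 8, 9, 0, 6, 7, 1, 5]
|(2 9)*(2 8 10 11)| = |(2 9 8 10 11)| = 5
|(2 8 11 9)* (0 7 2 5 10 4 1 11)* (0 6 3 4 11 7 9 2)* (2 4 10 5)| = |(0 9 2 8 6 3 10 11 4 1 7)| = 11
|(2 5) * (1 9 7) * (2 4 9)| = 6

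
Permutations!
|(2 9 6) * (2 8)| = |(2 9 6 8)| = 4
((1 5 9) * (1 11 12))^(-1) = ((1 5 9 11 12))^(-1) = (1 12 11 9 5)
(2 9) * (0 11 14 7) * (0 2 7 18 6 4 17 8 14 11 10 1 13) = [10, 13, 9, 3, 17, 5, 4, 2, 14, 7, 1, 11, 12, 0, 18, 15, 16, 8, 6] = (0 10 1 13)(2 9 7)(4 17 8 14 18 6)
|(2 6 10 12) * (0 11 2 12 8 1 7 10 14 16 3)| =|(0 11 2 6 14 16 3)(1 7 10 8)| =28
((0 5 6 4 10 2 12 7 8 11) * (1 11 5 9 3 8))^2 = ((0 9 3 8 5 6 4 10 2 12 7 1 11))^2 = (0 3 5 4 2 7 11 9 8 6 10 12 1)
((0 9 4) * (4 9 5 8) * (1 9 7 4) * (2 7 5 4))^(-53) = (0 4)(1 8 5 9)(2 7)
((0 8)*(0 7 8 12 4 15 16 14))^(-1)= (0 14 16 15 4 12)(7 8)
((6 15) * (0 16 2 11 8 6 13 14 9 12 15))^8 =(0 2 8)(6 16 11)(9 13 12 14 15)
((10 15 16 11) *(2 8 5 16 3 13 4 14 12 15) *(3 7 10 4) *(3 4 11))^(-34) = ((2 8 5 16 3 13 4 14 12 15 7 10))^(-34) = (2 5 3 4 12 7)(8 16 13 14 15 10)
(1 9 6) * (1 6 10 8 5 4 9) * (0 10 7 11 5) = [10, 1, 2, 3, 9, 4, 6, 11, 0, 7, 8, 5] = (0 10 8)(4 9 7 11 5)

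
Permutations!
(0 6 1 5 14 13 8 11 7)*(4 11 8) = [6, 5, 2, 3, 11, 14, 1, 0, 8, 9, 10, 7, 12, 4, 13] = (0 6 1 5 14 13 4 11 7)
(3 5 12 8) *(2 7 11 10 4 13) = [0, 1, 7, 5, 13, 12, 6, 11, 3, 9, 4, 10, 8, 2] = (2 7 11 10 4 13)(3 5 12 8)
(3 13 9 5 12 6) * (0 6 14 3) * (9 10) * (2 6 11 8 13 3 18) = (0 11 8 13 10 9 5 12 14 18 2 6) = [11, 1, 6, 3, 4, 12, 0, 7, 13, 5, 9, 8, 14, 10, 18, 15, 16, 17, 2]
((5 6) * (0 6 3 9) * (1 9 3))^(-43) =((0 6 5 1 9))^(-43) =(0 5 9 6 1)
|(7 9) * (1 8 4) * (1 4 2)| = |(1 8 2)(7 9)| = 6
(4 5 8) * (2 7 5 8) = [0, 1, 7, 3, 8, 2, 6, 5, 4] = (2 7 5)(4 8)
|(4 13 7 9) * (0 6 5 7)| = |(0 6 5 7 9 4 13)| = 7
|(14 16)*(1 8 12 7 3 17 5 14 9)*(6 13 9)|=|(1 8 12 7 3 17 5 14 16 6 13 9)|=12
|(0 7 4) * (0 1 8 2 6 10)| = |(0 7 4 1 8 2 6 10)| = 8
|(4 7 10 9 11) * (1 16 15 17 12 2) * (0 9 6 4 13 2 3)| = 44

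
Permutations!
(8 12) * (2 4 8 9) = (2 4 8 12 9) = [0, 1, 4, 3, 8, 5, 6, 7, 12, 2, 10, 11, 9]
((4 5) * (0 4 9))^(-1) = ((0 4 5 9))^(-1) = (0 9 5 4)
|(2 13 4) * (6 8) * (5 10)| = |(2 13 4)(5 10)(6 8)| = 6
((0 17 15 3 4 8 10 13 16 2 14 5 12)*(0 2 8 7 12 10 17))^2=((2 14 5 10 13 16 8 17 15 3 4 7 12))^2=(2 5 13 8 15 4 12 14 10 16 17 3 7)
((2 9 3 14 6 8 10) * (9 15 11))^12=(2 9 6)(3 8 15)(10 11 14)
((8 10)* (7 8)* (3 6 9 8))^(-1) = (3 7 10 8 9 6)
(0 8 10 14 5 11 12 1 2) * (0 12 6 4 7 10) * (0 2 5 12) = (0 8 2)(1 5 11 6 4 7 10 14 12) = [8, 5, 0, 3, 7, 11, 4, 10, 2, 9, 14, 6, 1, 13, 12]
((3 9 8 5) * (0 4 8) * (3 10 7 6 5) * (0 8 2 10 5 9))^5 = (0 6 4 9 2 8 10 3 7)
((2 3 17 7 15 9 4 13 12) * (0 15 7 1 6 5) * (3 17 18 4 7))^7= ((0 15 9 7 3 18 4 13 12 2 17 1 6 5))^7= (0 13)(1 3)(2 9)(4 5)(6 18)(7 17)(12 15)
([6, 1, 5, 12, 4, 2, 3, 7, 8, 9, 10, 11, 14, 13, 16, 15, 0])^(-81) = [12, 1, 5, 16, 4, 2, 14, 7, 8, 9, 10, 11, 0, 13, 6, 15, 3]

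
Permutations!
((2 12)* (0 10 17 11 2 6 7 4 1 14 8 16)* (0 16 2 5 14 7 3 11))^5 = (0 17 10)(1 4 7)(2 5 6 8 11 12 14 3)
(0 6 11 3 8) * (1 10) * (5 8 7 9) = [6, 10, 2, 7, 4, 8, 11, 9, 0, 5, 1, 3] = (0 6 11 3 7 9 5 8)(1 10)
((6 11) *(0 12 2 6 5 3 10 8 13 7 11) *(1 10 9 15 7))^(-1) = (0 6 2 12)(1 13 8 10)(3 5 11 7 15 9)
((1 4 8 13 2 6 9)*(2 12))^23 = (1 9 6 2 12 13 8 4)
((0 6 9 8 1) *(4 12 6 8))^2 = ((0 8 1)(4 12 6 9))^2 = (0 1 8)(4 6)(9 12)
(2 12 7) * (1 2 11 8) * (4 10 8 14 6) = (1 2 12 7 11 14 6 4 10 8) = [0, 2, 12, 3, 10, 5, 4, 11, 1, 9, 8, 14, 7, 13, 6]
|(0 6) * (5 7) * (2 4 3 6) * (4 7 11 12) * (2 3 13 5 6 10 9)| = |(0 3 10 9 2 7 6)(4 13 5 11 12)| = 35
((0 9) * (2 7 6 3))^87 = (0 9)(2 3 6 7)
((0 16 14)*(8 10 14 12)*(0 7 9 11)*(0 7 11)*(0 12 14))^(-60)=((0 16 14 11 7 9 12 8 10))^(-60)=(0 11 12)(7 8 16)(9 10 14)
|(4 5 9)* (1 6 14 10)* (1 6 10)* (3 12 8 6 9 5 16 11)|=11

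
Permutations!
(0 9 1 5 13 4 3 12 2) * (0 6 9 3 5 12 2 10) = (0 3 2 6 9 1 12 10)(4 5 13) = [3, 12, 6, 2, 5, 13, 9, 7, 8, 1, 0, 11, 10, 4]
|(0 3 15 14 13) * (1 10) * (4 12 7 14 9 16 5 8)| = |(0 3 15 9 16 5 8 4 12 7 14 13)(1 10)| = 12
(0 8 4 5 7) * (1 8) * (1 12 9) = (0 12 9 1 8 4 5 7) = [12, 8, 2, 3, 5, 7, 6, 0, 4, 1, 10, 11, 9]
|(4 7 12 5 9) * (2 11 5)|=7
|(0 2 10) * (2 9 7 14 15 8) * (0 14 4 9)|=|(2 10 14 15 8)(4 9 7)|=15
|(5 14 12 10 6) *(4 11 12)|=|(4 11 12 10 6 5 14)|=7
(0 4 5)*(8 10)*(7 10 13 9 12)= (0 4 5)(7 10 8 13 9 12)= [4, 1, 2, 3, 5, 0, 6, 10, 13, 12, 8, 11, 7, 9]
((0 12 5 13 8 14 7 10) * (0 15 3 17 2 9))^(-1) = ((0 12 5 13 8 14 7 10 15 3 17 2 9))^(-1) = (0 9 2 17 3 15 10 7 14 8 13 5 12)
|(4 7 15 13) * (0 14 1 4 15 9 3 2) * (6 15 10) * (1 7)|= 12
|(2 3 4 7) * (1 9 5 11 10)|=20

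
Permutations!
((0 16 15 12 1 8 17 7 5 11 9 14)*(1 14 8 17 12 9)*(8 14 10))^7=((0 16 15 9 14)(1 17 7 5 11)(8 12 10))^7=(0 15 14 16 9)(1 7 11 17 5)(8 12 10)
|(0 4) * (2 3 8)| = 6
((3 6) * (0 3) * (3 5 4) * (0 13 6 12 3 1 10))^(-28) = ((0 5 4 1 10)(3 12)(6 13))^(-28) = (13)(0 4 10 5 1)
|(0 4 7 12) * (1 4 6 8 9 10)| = 9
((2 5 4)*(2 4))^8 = ((2 5))^8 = (5)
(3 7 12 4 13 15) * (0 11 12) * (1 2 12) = [11, 2, 12, 7, 13, 5, 6, 0, 8, 9, 10, 1, 4, 15, 14, 3] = (0 11 1 2 12 4 13 15 3 7)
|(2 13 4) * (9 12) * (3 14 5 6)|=12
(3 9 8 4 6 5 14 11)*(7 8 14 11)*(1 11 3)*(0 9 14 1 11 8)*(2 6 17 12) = [9, 8, 6, 14, 17, 3, 5, 0, 4, 1, 10, 11, 2, 13, 7, 15, 16, 12] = (0 9 1 8 4 17 12 2 6 5 3 14 7)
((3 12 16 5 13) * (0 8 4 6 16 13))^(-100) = (0 4 16)(3 13 12)(5 8 6)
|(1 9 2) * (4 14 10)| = 3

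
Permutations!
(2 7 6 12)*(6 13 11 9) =(2 7 13 11 9 6 12) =[0, 1, 7, 3, 4, 5, 12, 13, 8, 6, 10, 9, 2, 11]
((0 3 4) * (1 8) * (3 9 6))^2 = (0 6 4 9 3)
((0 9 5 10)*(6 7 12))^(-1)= ((0 9 5 10)(6 7 12))^(-1)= (0 10 5 9)(6 12 7)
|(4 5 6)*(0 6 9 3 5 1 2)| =15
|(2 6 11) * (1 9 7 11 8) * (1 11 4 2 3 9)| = |(2 6 8 11 3 9 7 4)| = 8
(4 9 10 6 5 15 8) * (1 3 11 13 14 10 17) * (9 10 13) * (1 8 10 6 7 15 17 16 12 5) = (1 3 11 9 16 12 5 17 8 4 6)(7 15 10)(13 14) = [0, 3, 2, 11, 6, 17, 1, 15, 4, 16, 7, 9, 5, 14, 13, 10, 12, 8]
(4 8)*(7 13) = [0, 1, 2, 3, 8, 5, 6, 13, 4, 9, 10, 11, 12, 7] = (4 8)(7 13)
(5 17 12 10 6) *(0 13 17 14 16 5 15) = (0 13 17 12 10 6 15)(5 14 16) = [13, 1, 2, 3, 4, 14, 15, 7, 8, 9, 6, 11, 10, 17, 16, 0, 5, 12]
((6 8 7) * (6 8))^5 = ((7 8))^5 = (7 8)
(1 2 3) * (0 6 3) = [6, 2, 0, 1, 4, 5, 3] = (0 6 3 1 2)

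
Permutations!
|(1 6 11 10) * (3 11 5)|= |(1 6 5 3 11 10)|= 6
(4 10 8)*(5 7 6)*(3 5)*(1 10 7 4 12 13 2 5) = [0, 10, 5, 1, 7, 4, 3, 6, 12, 9, 8, 11, 13, 2] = (1 10 8 12 13 2 5 4 7 6 3)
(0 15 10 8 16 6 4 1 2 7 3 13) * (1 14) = [15, 2, 7, 13, 14, 5, 4, 3, 16, 9, 8, 11, 12, 0, 1, 10, 6] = (0 15 10 8 16 6 4 14 1 2 7 3 13)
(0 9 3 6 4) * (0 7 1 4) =(0 9 3 6)(1 4 7) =[9, 4, 2, 6, 7, 5, 0, 1, 8, 3]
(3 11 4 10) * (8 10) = (3 11 4 8 10) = [0, 1, 2, 11, 8, 5, 6, 7, 10, 9, 3, 4]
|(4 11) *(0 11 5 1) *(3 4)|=|(0 11 3 4 5 1)|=6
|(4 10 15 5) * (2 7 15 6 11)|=|(2 7 15 5 4 10 6 11)|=8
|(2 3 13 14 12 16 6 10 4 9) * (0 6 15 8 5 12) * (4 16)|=14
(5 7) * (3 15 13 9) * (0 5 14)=(0 5 7 14)(3 15 13 9)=[5, 1, 2, 15, 4, 7, 6, 14, 8, 3, 10, 11, 12, 9, 0, 13]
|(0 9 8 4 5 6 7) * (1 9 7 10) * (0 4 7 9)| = 9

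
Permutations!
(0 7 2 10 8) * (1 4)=(0 7 2 10 8)(1 4)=[7, 4, 10, 3, 1, 5, 6, 2, 0, 9, 8]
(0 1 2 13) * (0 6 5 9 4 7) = [1, 2, 13, 3, 7, 9, 5, 0, 8, 4, 10, 11, 12, 6] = (0 1 2 13 6 5 9 4 7)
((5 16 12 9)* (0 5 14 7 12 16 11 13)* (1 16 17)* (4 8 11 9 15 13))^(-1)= ((0 5 9 14 7 12 15 13)(1 16 17)(4 8 11))^(-1)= (0 13 15 12 7 14 9 5)(1 17 16)(4 11 8)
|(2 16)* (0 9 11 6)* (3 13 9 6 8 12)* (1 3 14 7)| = 18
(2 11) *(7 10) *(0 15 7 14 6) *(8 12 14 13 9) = (0 15 7 10 13 9 8 12 14 6)(2 11) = [15, 1, 11, 3, 4, 5, 0, 10, 12, 8, 13, 2, 14, 9, 6, 7]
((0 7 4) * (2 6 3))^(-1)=(0 4 7)(2 3 6)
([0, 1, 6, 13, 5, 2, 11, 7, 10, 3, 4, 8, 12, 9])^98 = [0, 1, 2, 9, 4, 5, 6, 7, 8, 13, 10, 11, 12, 3]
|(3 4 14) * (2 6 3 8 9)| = 7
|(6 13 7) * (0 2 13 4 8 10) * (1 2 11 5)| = 11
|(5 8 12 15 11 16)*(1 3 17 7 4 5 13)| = 12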